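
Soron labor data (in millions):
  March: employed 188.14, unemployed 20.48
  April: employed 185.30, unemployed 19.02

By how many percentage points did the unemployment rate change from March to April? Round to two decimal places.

March: labor force = 188.14 + 20.48 = 208.62; u = 20.48/208.62 = 9.82%.
April: labor force = 185.30 + 19.02 = 204.32; u = 19.02/204.32 = 9.31%.
Change = 9.31% − 9.82% = −0.51 pp.

The unemployment rate changed by −0.51 percentage points.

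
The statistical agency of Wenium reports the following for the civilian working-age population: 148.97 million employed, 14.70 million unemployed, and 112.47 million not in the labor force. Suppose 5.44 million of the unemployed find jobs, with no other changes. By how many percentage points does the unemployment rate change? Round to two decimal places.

The unemployment rate changes by −3.32 percentage points.

Initially, labor force = 148.97 + 14.70 = 163.67 million, so u = 14.70/163.67 = 8.98%.
After the change, unemployed falls and employed rises by 5.44; labor force unchanged → E = 154.41, U = 9.26, labor force = 163.67 million.
New unemployment rate = 9.26 / 163.67 = 5.66%.
Change = 5.66% − 8.98% = −3.32 percentage points.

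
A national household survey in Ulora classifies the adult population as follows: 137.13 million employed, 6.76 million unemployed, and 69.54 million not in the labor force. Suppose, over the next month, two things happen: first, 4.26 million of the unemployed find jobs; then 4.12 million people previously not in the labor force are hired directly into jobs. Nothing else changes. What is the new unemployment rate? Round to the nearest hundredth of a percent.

Initially, labor force = 137.13 + 6.76 = 143.89 million, so u = 6.76/143.89 = 4.70%.
After the first change, unemployed falls and employed rises by 4.26; labor force unchanged → E = 141.39, U = 2.50, labor force = 143.89 million.
After the second change, employed and labor force both rise by 4.12; unemployed unchanged → E = 145.51, U = 2.50, labor force = 148.01 million.
New unemployment rate = 2.50 / 148.01 = 1.69%.

New unemployment rate ≈ 1.69%.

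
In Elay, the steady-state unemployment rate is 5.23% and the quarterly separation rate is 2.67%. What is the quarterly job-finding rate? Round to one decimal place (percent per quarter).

Job-finding rate ≈ 48.4% per quarter.

From u* = s/(s+f): f = s·(1−u)/u.
f = 2.67 × (1 − 0.0523) / 0.0523 = 2.5304 / 0.0523 ≈ 48.4% per quarter.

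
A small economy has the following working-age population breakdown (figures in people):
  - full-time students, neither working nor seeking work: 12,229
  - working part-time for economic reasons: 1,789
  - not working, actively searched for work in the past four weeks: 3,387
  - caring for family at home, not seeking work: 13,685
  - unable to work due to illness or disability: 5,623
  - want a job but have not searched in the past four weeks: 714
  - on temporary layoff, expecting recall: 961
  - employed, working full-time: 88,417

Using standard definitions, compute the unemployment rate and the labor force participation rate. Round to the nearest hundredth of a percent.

Unemployment rate ≈ 4.60%; labor force participation rate ≈ 74.57%.

Employed = 1,789 + 88,417 = 90,206 (anyone who worked, including part-time for economic reasons, counts as employed).
Unemployed = 3,387 + 961 = 4,348 (jobless and actively searching, or on temporary layoff).
Labor force = 90,206 + 4,348 = 94,554.
Not in labor force = 12,229 + 13,685 + 5,623 + 714 = 32,251 (those not working and not actively searching are outside the labor force — including those who want a job but have given up searching).
Civilian working-age population = 94,554 + 32,251 = 126,805.
Unemployment rate = 4,348 / 94,554 = 4.60%.
Labor force participation rate = 94,554 / 126,805 = 74.57%.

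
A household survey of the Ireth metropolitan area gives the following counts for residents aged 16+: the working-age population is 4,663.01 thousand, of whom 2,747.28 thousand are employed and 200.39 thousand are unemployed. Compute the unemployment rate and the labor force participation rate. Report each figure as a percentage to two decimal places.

Unemployment rate ≈ 6.80%; labor force participation rate ≈ 63.21%.

Labor force = employed + unemployed = 2,747.28 + 200.39 = 2,947.67 thousand.
Unemployment rate = 200.39 / 2,947.67 = 6.80%.
Labor force participation rate = 2,947.67 / 4,663.01 = 63.21%.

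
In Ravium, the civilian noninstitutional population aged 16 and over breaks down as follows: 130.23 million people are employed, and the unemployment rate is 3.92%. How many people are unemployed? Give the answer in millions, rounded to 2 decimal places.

About 5.31 million are unemployed.

Let U be the number unemployed. The labor force is E + U, and U/(E+U) = 0.0392.
So U = 0.0392 × 130.23 / (1 − 0.0392) = 5.1050 / 0.9608 ≈ 5.31 million.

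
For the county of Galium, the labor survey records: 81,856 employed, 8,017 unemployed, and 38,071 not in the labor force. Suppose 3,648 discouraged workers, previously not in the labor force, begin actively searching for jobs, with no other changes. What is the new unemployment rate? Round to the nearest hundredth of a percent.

Initially, labor force = 81,856 + 8,017 = 89,873, so u = 8,017/89,873 = 8.92%.
After the change, unemployed and labor force both rise by 3,648 → E = 81,856, U = 11,665, labor force = 93,521.
New unemployment rate = 11,665 / 93,521 = 12.47%.

New unemployment rate ≈ 12.47%.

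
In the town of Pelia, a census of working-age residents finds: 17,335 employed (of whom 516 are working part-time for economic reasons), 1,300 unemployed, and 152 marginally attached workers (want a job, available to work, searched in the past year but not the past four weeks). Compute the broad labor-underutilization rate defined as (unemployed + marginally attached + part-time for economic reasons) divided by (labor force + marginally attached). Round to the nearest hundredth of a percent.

Labor force = 17,335 + 1,300 = 18,635.
Numerator = 1,300 + 152 + 516 = 1,968.
Denominator = 18,635 + 152 = 18,787.
Broad rate = 1,968 / 18,787 = 10.48%.

Broad underutilization rate ≈ 10.48%.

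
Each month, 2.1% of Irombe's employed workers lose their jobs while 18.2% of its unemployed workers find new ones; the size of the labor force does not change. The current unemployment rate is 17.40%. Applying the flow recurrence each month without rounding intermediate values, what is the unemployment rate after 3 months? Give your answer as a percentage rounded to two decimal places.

With a fixed labor force, u_{t+1} = u_t + s·(1−u_t) − f·u_t = u_t·(1−s−f) + s.
Here 1−s−f = 0.797 and s = 0.021.
u_1 = 0.174000 × 0.797 + 0.021 = 0.159678.
u_2 = 0.159678 × 0.797 + 0.021 = 0.148263.
u_3 = 0.148263 × 0.797 + 0.021 = 0.139166.

Unemployment rate after three months ≈ 13.92%.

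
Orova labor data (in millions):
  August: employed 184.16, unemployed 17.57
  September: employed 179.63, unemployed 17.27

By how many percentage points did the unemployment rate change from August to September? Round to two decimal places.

The unemployment rate changed by +0.06 percentage points.

August: labor force = 184.16 + 17.57 = 201.73; u = 17.57/201.73 = 8.71%.
September: labor force = 179.63 + 17.27 = 196.90; u = 17.27/196.90 = 8.77%.
Change = 8.77% − 8.71% = +0.06 pp.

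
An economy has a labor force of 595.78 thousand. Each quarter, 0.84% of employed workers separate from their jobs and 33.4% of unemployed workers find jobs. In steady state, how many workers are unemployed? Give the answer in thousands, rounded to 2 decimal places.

About 14.62 thousand are unemployed in steady state.

Steady-state unemployment rate u* = s/(s+f) = 0.84/(0.84+33.4) = 0.024533.
Unemployed = u* × labor force = 0.024533 × 595.78 ≈ 14.62 thousand.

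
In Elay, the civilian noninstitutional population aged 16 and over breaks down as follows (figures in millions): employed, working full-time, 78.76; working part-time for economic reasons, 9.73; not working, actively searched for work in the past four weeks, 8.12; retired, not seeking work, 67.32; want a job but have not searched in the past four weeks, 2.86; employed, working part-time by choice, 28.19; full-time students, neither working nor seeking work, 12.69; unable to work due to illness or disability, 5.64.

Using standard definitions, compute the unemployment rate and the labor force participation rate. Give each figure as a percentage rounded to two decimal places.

Employed = 78.76 + 9.73 + 28.19 = 116.68 million (anyone who worked, including part-time for economic reasons, counts as employed).
Unemployed = 8.12 million.
Labor force = 116.68 + 8.12 = 124.80 million.
Not in labor force = 67.32 + 2.86 + 12.69 + 5.64 = 88.51 million (those not working and not actively searching are outside the labor force — including those who want a job but have given up searching).
Civilian working-age population = 124.80 + 88.51 = 213.31 million.
Unemployment rate = 8.12 / 124.80 = 6.51%.
Labor force participation rate = 124.80 / 213.31 = 58.51%.

Unemployment rate ≈ 6.51%; labor force participation rate ≈ 58.51%.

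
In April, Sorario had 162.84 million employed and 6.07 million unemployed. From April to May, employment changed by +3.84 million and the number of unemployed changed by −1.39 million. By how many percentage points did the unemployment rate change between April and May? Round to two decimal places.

April: labor force = 162.84 + 6.07 = 168.91; u = 6.07/168.91 = 3.59%.
May: labor force = 166.68 + 4.68 = 171.36; u = 4.68/171.36 = 2.73%.
Change = 2.73% − 3.59% = −0.86 pp.

The unemployment rate changed by −0.86 percentage points.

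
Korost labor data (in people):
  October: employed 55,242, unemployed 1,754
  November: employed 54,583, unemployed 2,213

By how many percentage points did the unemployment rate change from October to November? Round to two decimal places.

October: labor force = 55,242 + 1,754 = 56,996; u = 1,754/56,996 = 3.08%.
November: labor force = 54,583 + 2,213 = 56,796; u = 2,213/56,796 = 3.90%.
Change = 3.90% − 3.08% = +0.82 pp.

The unemployment rate changed by +0.82 percentage points.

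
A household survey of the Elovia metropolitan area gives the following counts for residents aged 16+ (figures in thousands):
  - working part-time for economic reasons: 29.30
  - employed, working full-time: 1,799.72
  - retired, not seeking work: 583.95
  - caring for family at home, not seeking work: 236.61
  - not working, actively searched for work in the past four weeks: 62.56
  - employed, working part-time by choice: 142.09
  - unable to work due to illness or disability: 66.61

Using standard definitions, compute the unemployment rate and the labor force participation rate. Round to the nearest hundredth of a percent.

Employed = 29.30 + 1,799.72 + 142.09 = 1,971.11 thousand (anyone who worked, including part-time for economic reasons, counts as employed).
Unemployed = 62.56 thousand.
Labor force = 1,971.11 + 62.56 = 2,033.67 thousand.
Not in labor force = 583.95 + 236.61 + 66.61 = 887.17 thousand (those not working and not actively searching are outside the labor force).
Civilian working-age population = 2,033.67 + 887.17 = 2,920.84 thousand.
Unemployment rate = 62.56 / 2,033.67 = 3.08%.
Labor force participation rate = 2,033.67 / 2,920.84 = 69.63%.

Unemployment rate ≈ 3.08%; labor force participation rate ≈ 69.63%.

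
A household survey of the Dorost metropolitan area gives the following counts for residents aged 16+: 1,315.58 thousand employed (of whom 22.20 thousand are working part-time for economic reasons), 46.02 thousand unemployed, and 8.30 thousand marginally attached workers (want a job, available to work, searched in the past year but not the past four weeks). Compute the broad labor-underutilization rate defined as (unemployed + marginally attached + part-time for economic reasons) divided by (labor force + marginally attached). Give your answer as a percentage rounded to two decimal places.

Labor force = 1,315.58 + 46.02 = 1,361.60 thousand.
Numerator = 46.02 + 8.30 + 22.20 = 76.52 thousand.
Denominator = 1,361.60 + 8.30 = 1,369.90 thousand.
Broad rate = 76.52 / 1,369.90 = 5.59%.

Broad underutilization rate ≈ 5.59%.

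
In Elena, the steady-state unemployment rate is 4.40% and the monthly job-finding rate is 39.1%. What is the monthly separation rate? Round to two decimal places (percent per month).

Separation rate ≈ 1.80% per month.

From u* = s/(s+f): s = u·f/(1−u).
s = 0.0440 × 39.1 / (1 − 0.0440) = 1.7204 / 0.9560 ≈ 1.80% per month.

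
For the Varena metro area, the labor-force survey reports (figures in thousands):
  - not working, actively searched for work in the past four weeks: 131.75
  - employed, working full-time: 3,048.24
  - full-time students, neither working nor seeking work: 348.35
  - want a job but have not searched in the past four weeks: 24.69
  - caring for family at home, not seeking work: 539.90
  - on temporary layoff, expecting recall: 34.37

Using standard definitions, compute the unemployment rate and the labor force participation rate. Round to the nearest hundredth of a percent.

Employed = 3,048.24 thousand.
Unemployed = 131.75 + 34.37 = 166.12 thousand (jobless and actively searching, or on temporary layoff).
Labor force = 3,048.24 + 166.12 = 3,214.36 thousand.
Not in labor force = 348.35 + 24.69 + 539.90 = 912.94 thousand (those not working and not actively searching are outside the labor force — including those who want a job but have given up searching).
Civilian working-age population = 3,214.36 + 912.94 = 4,127.30 thousand.
Unemployment rate = 166.12 / 3,214.36 = 5.17%.
Labor force participation rate = 3,214.36 / 4,127.30 = 77.88%.

Unemployment rate ≈ 5.17%; labor force participation rate ≈ 77.88%.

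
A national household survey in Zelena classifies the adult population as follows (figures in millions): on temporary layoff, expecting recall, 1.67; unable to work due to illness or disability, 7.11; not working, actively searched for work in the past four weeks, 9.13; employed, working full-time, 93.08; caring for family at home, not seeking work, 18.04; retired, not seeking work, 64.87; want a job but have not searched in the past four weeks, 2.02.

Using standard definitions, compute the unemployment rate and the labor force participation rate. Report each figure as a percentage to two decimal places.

Unemployment rate ≈ 10.40%; labor force participation rate ≈ 53.02%.

Employed = 93.08 million.
Unemployed = 1.67 + 9.13 = 10.80 million (jobless and actively searching, or on temporary layoff).
Labor force = 93.08 + 10.80 = 103.88 million.
Not in labor force = 7.11 + 18.04 + 64.87 + 2.02 = 92.04 million (those not working and not actively searching are outside the labor force — including those who want a job but have given up searching).
Civilian working-age population = 103.88 + 92.04 = 195.92 million.
Unemployment rate = 10.80 / 103.88 = 10.40%.
Labor force participation rate = 103.88 / 195.92 = 53.02%.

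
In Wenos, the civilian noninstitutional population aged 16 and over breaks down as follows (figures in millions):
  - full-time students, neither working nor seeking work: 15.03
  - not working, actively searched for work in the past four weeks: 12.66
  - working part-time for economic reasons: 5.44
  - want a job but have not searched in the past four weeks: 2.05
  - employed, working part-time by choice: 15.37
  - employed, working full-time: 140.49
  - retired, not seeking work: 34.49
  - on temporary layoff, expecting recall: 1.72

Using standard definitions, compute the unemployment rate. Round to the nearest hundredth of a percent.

Employed = 5.44 + 15.37 + 140.49 = 161.30 million (anyone who worked, including part-time for economic reasons, counts as employed).
Unemployed = 12.66 + 1.72 = 14.38 million (jobless and actively searching, or on temporary layoff).
Labor force = 161.30 + 14.38 = 175.68 million.
Unemployment rate = 14.38 / 175.68 = 8.19%.

Unemployment rate ≈ 8.19%.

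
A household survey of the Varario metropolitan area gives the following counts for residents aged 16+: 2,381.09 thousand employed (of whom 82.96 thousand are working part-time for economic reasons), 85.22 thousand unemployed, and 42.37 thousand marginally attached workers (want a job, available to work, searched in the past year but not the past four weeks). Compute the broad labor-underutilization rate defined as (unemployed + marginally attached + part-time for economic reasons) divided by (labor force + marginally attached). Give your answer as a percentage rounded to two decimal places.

Broad underutilization rate ≈ 8.39%.

Labor force = 2,381.09 + 85.22 = 2,466.31 thousand.
Numerator = 85.22 + 42.37 + 82.96 = 210.55 thousand.
Denominator = 2,466.31 + 42.37 = 2,508.68 thousand.
Broad rate = 210.55 / 2,508.68 = 8.39%.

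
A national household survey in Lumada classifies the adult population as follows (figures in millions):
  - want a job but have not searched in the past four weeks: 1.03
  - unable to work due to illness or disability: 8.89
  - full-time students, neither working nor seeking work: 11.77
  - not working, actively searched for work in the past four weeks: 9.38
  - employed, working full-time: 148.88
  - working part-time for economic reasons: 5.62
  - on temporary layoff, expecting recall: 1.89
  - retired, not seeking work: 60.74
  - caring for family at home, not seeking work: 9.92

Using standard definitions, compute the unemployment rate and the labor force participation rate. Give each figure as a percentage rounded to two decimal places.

Unemployment rate ≈ 6.80%; labor force participation rate ≈ 64.22%.

Employed = 148.88 + 5.62 = 154.50 million (anyone who worked, including part-time for economic reasons, counts as employed).
Unemployed = 9.38 + 1.89 = 11.27 million (jobless and actively searching, or on temporary layoff).
Labor force = 154.50 + 11.27 = 165.77 million.
Not in labor force = 1.03 + 8.89 + 11.77 + 60.74 + 9.92 = 92.35 million (those not working and not actively searching are outside the labor force — including those who want a job but have given up searching).
Civilian working-age population = 165.77 + 92.35 = 258.12 million.
Unemployment rate = 11.27 / 165.77 = 6.80%.
Labor force participation rate = 165.77 / 258.12 = 64.22%.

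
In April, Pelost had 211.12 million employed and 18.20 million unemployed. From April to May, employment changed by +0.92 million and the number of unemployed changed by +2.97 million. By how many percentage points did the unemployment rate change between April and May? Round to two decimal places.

The unemployment rate changed by +1.14 percentage points.

April: labor force = 211.12 + 18.20 = 229.32; u = 18.20/229.32 = 7.94%.
May: labor force = 212.04 + 21.17 = 233.21; u = 21.17/233.21 = 9.08%.
Change = 9.08% − 7.94% = +1.14 pp.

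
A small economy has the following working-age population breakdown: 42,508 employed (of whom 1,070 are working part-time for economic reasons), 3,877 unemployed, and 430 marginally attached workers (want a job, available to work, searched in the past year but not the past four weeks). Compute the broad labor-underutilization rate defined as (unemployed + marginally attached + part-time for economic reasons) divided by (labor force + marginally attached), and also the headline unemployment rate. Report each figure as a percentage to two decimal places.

Broad underutilization rate ≈ 11.49%; headline unemployment rate ≈ 8.36%.

Labor force = 42,508 + 3,877 = 46,385.
Numerator = 3,877 + 430 + 1,070 = 5,377.
Denominator = 46,385 + 430 = 46,815.
Broad rate = 5,377 / 46,815 = 11.49%.
Headline unemployment rate = 3,877 / 46,385 = 8.36%.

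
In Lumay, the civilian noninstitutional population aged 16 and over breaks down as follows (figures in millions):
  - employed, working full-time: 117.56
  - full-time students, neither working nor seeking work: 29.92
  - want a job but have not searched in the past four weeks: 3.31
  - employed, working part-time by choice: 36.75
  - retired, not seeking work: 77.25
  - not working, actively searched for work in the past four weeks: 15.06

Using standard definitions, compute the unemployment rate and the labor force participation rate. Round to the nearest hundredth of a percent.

Unemployment rate ≈ 8.89%; labor force participation rate ≈ 60.52%.

Employed = 117.56 + 36.75 = 154.31 million.
Unemployed = 15.06 million.
Labor force = 154.31 + 15.06 = 169.37 million.
Not in labor force = 29.92 + 3.31 + 77.25 = 110.48 million (those not working and not actively searching are outside the labor force — including those who want a job but have given up searching).
Civilian working-age population = 169.37 + 110.48 = 279.85 million.
Unemployment rate = 15.06 / 169.37 = 8.89%.
Labor force participation rate = 169.37 / 279.85 = 60.52%.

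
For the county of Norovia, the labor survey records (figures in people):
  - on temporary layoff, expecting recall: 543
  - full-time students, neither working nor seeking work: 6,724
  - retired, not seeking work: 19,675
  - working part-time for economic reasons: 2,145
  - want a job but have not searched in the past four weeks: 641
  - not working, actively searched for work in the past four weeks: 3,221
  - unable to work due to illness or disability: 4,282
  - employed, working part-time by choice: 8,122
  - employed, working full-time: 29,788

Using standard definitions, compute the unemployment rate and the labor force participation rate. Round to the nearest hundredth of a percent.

Unemployment rate ≈ 8.59%; labor force participation rate ≈ 58.32%.

Employed = 2,145 + 8,122 + 29,788 = 40,055 (anyone who worked, including part-time for economic reasons, counts as employed).
Unemployed = 543 + 3,221 = 3,764 (jobless and actively searching, or on temporary layoff).
Labor force = 40,055 + 3,764 = 43,819.
Not in labor force = 6,724 + 19,675 + 641 + 4,282 = 31,322 (those not working and not actively searching are outside the labor force — including those who want a job but have given up searching).
Civilian working-age population = 43,819 + 31,322 = 75,141.
Unemployment rate = 3,764 / 43,819 = 8.59%.
Labor force participation rate = 43,819 / 75,141 = 58.32%.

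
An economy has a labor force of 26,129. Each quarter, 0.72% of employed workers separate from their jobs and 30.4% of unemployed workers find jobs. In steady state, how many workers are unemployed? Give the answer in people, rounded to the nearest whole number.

About 605 are unemployed in steady state.

Steady-state unemployment rate u* = s/(s+f) = 0.72/(0.72+30.4) = 0.023136.
Unemployed = u* × labor force = 0.023136 × 26,129 ≈ 605.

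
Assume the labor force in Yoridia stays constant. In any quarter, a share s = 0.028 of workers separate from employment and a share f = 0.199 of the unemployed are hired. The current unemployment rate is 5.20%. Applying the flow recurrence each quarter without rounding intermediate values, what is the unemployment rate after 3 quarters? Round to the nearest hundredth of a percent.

With a fixed labor force, u_{t+1} = u_t + s·(1−u_t) − f·u_t = u_t·(1−s−f) + s.
Here 1−s−f = 0.773 and s = 0.028.
u_1 = 0.052000 × 0.773 + 0.028 = 0.068196.
u_2 = 0.068196 × 0.773 + 0.028 = 0.080716.
u_3 = 0.080716 × 0.773 + 0.028 = 0.090393.

Unemployment rate after three quarters ≈ 9.04%.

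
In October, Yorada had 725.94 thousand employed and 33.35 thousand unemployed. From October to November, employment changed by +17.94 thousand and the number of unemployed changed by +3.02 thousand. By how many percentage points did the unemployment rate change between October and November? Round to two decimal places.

The unemployment rate changed by +0.27 percentage points.

October: labor force = 725.94 + 33.35 = 759.29; u = 33.35/759.29 = 4.39%.
November: labor force = 743.88 + 36.37 = 780.25; u = 36.37/780.25 = 4.66%.
Change = 4.66% − 4.39% = +0.27 pp.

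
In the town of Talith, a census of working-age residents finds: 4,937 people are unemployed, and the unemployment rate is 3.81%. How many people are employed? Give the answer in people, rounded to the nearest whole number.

Labor force = U / u = 4,937 / 0.0381 ≈ 129,580.
Employed = labor force − unemployed = 129,580 − 4,937 = 124,643.

About 124,643 are employed.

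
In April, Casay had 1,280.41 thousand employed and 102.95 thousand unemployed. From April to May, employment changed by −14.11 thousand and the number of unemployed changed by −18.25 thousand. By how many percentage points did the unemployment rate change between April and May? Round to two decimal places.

April: labor force = 1,280.41 + 102.95 = 1,383.36; u = 102.95/1,383.36 = 7.44%.
May: labor force = 1,266.30 + 84.70 = 1,351.00; u = 84.70/1,351.00 = 6.27%.
Change = 6.27% − 7.44% = −1.17 pp.

The unemployment rate changed by −1.17 percentage points.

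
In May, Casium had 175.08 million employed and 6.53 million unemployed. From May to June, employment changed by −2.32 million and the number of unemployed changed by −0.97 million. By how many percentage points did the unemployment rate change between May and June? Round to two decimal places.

The unemployment rate changed by −0.48 percentage points.

May: labor force = 175.08 + 6.53 = 181.61; u = 6.53/181.61 = 3.60%.
June: labor force = 172.76 + 5.56 = 178.32; u = 5.56/178.32 = 3.12%.
Change = 3.12% − 3.60% = −0.48 pp.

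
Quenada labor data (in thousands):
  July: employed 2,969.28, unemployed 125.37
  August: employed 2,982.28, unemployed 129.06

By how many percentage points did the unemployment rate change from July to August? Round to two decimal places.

The unemployment rate changed by +0.10 percentage points.

July: labor force = 2,969.28 + 125.37 = 3,094.65; u = 125.37/3,094.65 = 4.05%.
August: labor force = 2,982.28 + 129.06 = 3,111.34; u = 129.06/3,111.34 = 4.15%.
Change = 4.15% − 4.05% = +0.10 pp.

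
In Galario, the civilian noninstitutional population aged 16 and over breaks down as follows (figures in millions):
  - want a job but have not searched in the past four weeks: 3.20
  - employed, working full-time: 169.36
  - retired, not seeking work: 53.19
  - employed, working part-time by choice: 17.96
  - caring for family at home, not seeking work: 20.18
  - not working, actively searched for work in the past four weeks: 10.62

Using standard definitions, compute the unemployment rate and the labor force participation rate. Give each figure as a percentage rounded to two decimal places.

Employed = 169.36 + 17.96 = 187.32 million.
Unemployed = 10.62 million.
Labor force = 187.32 + 10.62 = 197.94 million.
Not in labor force = 3.20 + 53.19 + 20.18 = 76.57 million (those not working and not actively searching are outside the labor force — including those who want a job but have given up searching).
Civilian working-age population = 197.94 + 76.57 = 274.51 million.
Unemployment rate = 10.62 / 197.94 = 5.37%.
Labor force participation rate = 197.94 / 274.51 = 72.11%.

Unemployment rate ≈ 5.37%; labor force participation rate ≈ 72.11%.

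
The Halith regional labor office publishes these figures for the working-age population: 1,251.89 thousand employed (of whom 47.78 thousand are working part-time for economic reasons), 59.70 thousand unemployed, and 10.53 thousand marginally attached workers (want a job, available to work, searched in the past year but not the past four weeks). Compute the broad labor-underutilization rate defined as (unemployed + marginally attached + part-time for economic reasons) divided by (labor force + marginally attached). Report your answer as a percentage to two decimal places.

Broad underutilization rate ≈ 8.93%.

Labor force = 1,251.89 + 59.70 = 1,311.59 thousand.
Numerator = 59.70 + 10.53 + 47.78 = 118.01 thousand.
Denominator = 1,311.59 + 10.53 = 1,322.12 thousand.
Broad rate = 118.01 / 1,322.12 = 8.93%.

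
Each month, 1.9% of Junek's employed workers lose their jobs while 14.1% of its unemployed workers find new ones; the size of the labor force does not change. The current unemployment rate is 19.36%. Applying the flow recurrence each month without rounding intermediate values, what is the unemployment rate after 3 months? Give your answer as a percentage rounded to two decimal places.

Unemployment rate after three months ≈ 16.31%.

With a fixed labor force, u_{t+1} = u_t + s·(1−u_t) − f·u_t = u_t·(1−s−f) + s.
Here 1−s−f = 0.840 and s = 0.019.
u_1 = 0.193600 × 0.840 + 0.019 = 0.181624.
u_2 = 0.181624 × 0.840 + 0.019 = 0.171564.
u_3 = 0.171564 × 0.840 + 0.019 = 0.163114.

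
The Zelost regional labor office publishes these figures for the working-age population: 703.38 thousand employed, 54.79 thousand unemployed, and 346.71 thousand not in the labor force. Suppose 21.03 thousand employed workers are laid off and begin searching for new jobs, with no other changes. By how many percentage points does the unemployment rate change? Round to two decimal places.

Initially, labor force = 703.38 + 54.79 = 758.17 thousand, so u = 54.79/758.17 = 7.23%.
After the change, employed falls and unemployed rises by 21.03; labor force unchanged → E = 682.35, U = 75.82, labor force = 758.17 thousand.
New unemployment rate = 75.82 / 758.17 = 10.00%.
Change = 10.00% − 7.23% = +2.77 percentage points.

The unemployment rate changes by +2.77 percentage points.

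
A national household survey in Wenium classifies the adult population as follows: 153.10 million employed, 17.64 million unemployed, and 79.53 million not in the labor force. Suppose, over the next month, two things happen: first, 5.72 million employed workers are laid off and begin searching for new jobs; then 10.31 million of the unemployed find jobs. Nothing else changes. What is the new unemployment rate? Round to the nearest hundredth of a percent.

Initially, labor force = 153.10 + 17.64 = 170.74 million, so u = 17.64/170.74 = 10.33%.
After the first change, employed falls and unemployed rises by 5.72; labor force unchanged → E = 147.38, U = 23.36, labor force = 170.74 million.
After the second change, unemployed falls and employed rises by 10.31; labor force unchanged → E = 157.69, U = 13.05, labor force = 170.74 million.
New unemployment rate = 13.05 / 170.74 = 7.64%.

New unemployment rate ≈ 7.64%.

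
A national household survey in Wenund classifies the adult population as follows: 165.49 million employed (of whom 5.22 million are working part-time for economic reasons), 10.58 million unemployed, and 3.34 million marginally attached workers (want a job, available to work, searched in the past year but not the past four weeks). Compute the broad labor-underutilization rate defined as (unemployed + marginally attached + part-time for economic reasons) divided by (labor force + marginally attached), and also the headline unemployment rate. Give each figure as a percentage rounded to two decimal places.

Labor force = 165.49 + 10.58 = 176.07 million.
Numerator = 10.58 + 3.34 + 5.22 = 19.14 million.
Denominator = 176.07 + 3.34 = 179.41 million.
Broad rate = 19.14 / 179.41 = 10.67%.
Headline unemployment rate = 10.58 / 176.07 = 6.01%.

Broad underutilization rate ≈ 10.67%; headline unemployment rate ≈ 6.01%.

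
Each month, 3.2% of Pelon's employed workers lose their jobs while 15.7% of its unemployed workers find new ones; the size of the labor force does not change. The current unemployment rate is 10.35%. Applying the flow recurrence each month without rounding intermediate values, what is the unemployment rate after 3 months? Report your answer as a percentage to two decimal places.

With a fixed labor force, u_{t+1} = u_t + s·(1−u_t) − f·u_t = u_t·(1−s−f) + s.
Here 1−s−f = 0.811 and s = 0.032.
u_1 = 0.103500 × 0.811 + 0.032 = 0.115938.
u_2 = 0.115938 × 0.811 + 0.032 = 0.126026.
u_3 = 0.126026 × 0.811 + 0.032 = 0.134207.

Unemployment rate after three months ≈ 13.42%.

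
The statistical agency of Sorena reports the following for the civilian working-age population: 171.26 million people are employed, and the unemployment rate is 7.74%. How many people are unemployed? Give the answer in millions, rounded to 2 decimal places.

Let U be the number unemployed. The labor force is E + U, and U/(E+U) = 0.0774.
So U = 0.0774 × 171.26 / (1 − 0.0774) = 13.2555 / 0.9226 ≈ 14.37 million.

About 14.37 million are unemployed.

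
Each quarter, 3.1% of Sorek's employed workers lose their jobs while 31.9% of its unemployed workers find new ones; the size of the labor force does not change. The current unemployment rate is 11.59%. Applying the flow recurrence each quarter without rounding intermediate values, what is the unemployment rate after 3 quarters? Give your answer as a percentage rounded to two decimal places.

Unemployment rate after three quarters ≈ 9.61%.

With a fixed labor force, u_{t+1} = u_t + s·(1−u_t) − f·u_t = u_t·(1−s−f) + s.
Here 1−s−f = 0.650 and s = 0.031.
u_1 = 0.115900 × 0.650 + 0.031 = 0.106335.
u_2 = 0.106335 × 0.650 + 0.031 = 0.100118.
u_3 = 0.100118 × 0.650 + 0.031 = 0.096077.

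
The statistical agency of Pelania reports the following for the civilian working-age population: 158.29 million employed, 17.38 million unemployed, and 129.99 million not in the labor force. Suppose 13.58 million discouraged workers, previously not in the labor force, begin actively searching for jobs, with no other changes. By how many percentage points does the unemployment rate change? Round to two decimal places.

The unemployment rate changes by +6.47 percentage points.

Initially, labor force = 158.29 + 17.38 = 175.67 million, so u = 17.38/175.67 = 9.89%.
After the change, unemployed and labor force both rise by 13.58 → E = 158.29, U = 30.96, labor force = 189.25 million.
New unemployment rate = 30.96 / 189.25 = 16.36%.
Change = 16.36% − 9.89% = +6.47 percentage points.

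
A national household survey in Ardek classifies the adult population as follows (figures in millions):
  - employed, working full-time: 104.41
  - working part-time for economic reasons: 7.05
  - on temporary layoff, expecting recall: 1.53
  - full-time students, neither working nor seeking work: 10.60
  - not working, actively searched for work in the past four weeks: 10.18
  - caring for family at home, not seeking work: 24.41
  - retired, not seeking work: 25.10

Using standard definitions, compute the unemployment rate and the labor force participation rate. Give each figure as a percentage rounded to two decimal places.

Unemployment rate ≈ 9.51%; labor force participation rate ≈ 67.20%.

Employed = 104.41 + 7.05 = 111.46 million (anyone who worked, including part-time for economic reasons, counts as employed).
Unemployed = 1.53 + 10.18 = 11.71 million (jobless and actively searching, or on temporary layoff).
Labor force = 111.46 + 11.71 = 123.17 million.
Not in labor force = 10.60 + 24.41 + 25.10 = 60.11 million (those not working and not actively searching are outside the labor force).
Civilian working-age population = 123.17 + 60.11 = 183.28 million.
Unemployment rate = 11.71 / 123.17 = 9.51%.
Labor force participation rate = 123.17 / 183.28 = 67.20%.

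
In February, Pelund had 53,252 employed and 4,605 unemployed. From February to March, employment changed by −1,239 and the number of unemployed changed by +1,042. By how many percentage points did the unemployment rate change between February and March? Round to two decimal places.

February: labor force = 53,252 + 4,605 = 57,857; u = 4,605/57,857 = 7.96%.
March: labor force = 52,013 + 5,647 = 57,660; u = 5,647/57,660 = 9.79%.
Change = 9.79% − 7.96% = +1.83 pp.

The unemployment rate changed by +1.83 percentage points.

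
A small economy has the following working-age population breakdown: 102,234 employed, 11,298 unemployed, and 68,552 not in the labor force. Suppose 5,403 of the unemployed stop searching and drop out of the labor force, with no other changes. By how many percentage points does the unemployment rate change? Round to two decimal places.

Initially, labor force = 102,234 + 11,298 = 113,532, so u = 11,298/113,532 = 9.95%.
After the change, unemployed and labor force both fall by 5,403 → E = 102,234, U = 5,895, labor force = 108,129.
New unemployment rate = 5,895 / 108,129 = 5.45%.
Change = 5.45% − 9.95% = −4.50 percentage points.

The unemployment rate changes by −4.50 percentage points.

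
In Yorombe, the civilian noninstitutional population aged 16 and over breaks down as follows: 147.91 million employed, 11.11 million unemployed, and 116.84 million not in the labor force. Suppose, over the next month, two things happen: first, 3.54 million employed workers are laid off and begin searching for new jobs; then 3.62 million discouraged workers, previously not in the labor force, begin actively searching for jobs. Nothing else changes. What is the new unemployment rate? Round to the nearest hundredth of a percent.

New unemployment rate ≈ 11.23%.

Initially, labor force = 147.91 + 11.11 = 159.02 million, so u = 11.11/159.02 = 6.99%.
After the first change, employed falls and unemployed rises by 3.54; labor force unchanged → E = 144.37, U = 14.65, labor force = 159.02 million.
After the second change, unemployed and labor force both rise by 3.62 → E = 144.37, U = 18.27, labor force = 162.64 million.
New unemployment rate = 18.27 / 162.64 = 11.23%.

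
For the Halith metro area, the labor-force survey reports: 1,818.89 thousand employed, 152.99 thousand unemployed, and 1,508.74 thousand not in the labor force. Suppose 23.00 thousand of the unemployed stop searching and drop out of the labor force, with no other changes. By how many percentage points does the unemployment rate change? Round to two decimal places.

Initially, labor force = 1,818.89 + 152.99 = 1,971.88 thousand, so u = 152.99/1,971.88 = 7.76%.
After the change, unemployed and labor force both fall by 23.00 → E = 1,818.89, U = 129.99, labor force = 1,948.88 thousand.
New unemployment rate = 129.99 / 1,948.88 = 6.67%.
Change = 6.67% − 7.76% = −1.09 percentage points.

The unemployment rate changes by −1.09 percentage points.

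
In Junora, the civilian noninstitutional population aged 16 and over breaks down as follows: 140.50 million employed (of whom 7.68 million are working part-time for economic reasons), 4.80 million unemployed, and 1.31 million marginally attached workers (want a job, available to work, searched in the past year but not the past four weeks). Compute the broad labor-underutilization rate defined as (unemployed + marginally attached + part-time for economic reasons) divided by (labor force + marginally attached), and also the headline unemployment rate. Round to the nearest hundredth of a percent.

Labor force = 140.50 + 4.80 = 145.30 million.
Numerator = 4.80 + 1.31 + 7.68 = 13.79 million.
Denominator = 145.30 + 1.31 = 146.61 million.
Broad rate = 13.79 / 146.61 = 9.41%.
Headline unemployment rate = 4.80 / 145.30 = 3.30%.

Broad underutilization rate ≈ 9.41%; headline unemployment rate ≈ 3.30%.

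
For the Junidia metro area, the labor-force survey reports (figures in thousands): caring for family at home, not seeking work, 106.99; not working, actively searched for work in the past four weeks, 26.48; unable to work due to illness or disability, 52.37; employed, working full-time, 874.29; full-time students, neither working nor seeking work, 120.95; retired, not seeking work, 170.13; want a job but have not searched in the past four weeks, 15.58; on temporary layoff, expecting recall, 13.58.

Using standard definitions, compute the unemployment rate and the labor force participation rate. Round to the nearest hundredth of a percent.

Unemployment rate ≈ 4.38%; labor force participation rate ≈ 66.24%.

Employed = 874.29 thousand.
Unemployed = 26.48 + 13.58 = 40.06 thousand (jobless and actively searching, or on temporary layoff).
Labor force = 874.29 + 40.06 = 914.35 thousand.
Not in labor force = 106.99 + 52.37 + 120.95 + 170.13 + 15.58 = 466.02 thousand (those not working and not actively searching are outside the labor force — including those who want a job but have given up searching).
Civilian working-age population = 914.35 + 466.02 = 1,380.37 thousand.
Unemployment rate = 40.06 / 914.35 = 4.38%.
Labor force participation rate = 914.35 / 1,380.37 = 66.24%.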